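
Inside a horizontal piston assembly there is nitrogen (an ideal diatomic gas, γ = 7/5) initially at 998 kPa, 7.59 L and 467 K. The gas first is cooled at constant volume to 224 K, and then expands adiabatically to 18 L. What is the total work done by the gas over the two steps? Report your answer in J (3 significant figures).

Step 1 (isochoric): W = 0 (constant volume).
After step 1: P = 478.7 kPa (V unchanged).
Step 2 (adiabatic): W = (P₁V₁ − P₂V₂)/(γ−1) = (3633 − 2572)/0.4 = 2653 J.
W_total = 0 + 2653 = 2653 J.

W_total ≈ 2650 J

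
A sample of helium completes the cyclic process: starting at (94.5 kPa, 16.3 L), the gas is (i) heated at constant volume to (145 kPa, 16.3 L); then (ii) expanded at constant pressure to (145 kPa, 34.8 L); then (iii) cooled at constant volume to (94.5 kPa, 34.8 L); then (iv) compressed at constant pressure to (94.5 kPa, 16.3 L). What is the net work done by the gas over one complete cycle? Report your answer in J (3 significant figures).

Constant-volume legs do no work.
W(ii) = (145)(34.8 − 16.3) = 2682 J; W(iv) = (94.5)(16.3 − 34.8) = -1748 J.
W_net = 2682 − 1748 = 934.2 J (the clockwise enclosed area).

W_net ≈ 934 J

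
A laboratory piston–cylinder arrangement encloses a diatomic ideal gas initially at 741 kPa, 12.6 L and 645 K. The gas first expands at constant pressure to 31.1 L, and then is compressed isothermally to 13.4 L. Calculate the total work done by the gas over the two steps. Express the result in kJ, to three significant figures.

Step 1 (isobaric): W = PΔV = (741 kPa)(31.1 − 12.6 L) = 13708 J.
After step 1: P = 741 kPa, V = 31.1 L, T = 1592 K.
Step 2 (isothermal): W = P₁V₁ ln(V₂/V₁) = (23045) ln(13.4/31.1) = -19403 J.
W_total = 13708 − 19403 = -5694 J.

W_total ≈ -5.69 kJ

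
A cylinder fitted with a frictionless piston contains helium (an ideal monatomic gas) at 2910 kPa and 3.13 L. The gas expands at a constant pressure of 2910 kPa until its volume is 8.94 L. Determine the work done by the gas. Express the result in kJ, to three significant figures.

W ≈ 16.9 kJ

Isobaric: W = P ΔV.
W = (2910 kPa)(8.94 − 3.13 L) = (2910)(5.81) = 16907 J.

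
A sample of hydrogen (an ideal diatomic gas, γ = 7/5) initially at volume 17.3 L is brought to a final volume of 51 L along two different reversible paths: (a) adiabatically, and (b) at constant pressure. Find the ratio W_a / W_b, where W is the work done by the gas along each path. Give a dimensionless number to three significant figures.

Path (a) adiabatic: W = P₁V₁(1 − (V₁/V₂)^(γ−1))/(γ−1) → W_a/(P₁V₁) = 0.8777.
Path (b) isobaric: W = P₁(V₂ − V₁) → W_b/(P₁V₁) = 1.948.
W_a / W_b = 0.8777 / 1.948 = 0.4506.

W_a / W_b ≈ 0.451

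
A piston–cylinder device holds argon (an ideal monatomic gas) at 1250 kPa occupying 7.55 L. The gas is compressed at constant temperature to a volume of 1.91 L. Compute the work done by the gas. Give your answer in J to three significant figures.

W ≈ -13000 J

Isothermal: W = nRT ln(V₂/V₁) = P₁V₁ ln(V₂/V₁).
P₁V₁ = (1250 kPa)(7.55 L) = 9438 J.
W = 9438 × ln(1.91/7.55) = 9438 × -1.374
W_by_gas = -12971 J.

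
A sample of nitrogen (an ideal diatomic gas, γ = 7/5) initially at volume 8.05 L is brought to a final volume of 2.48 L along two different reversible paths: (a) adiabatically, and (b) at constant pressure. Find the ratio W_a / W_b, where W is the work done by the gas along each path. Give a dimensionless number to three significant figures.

W_a / W_b ≈ 2.17

Path (a) adiabatic: W = P₁V₁(1 − (V₁/V₂)^(γ−1))/(γ−1) → W_a/(P₁V₁) = -1.504.
Path (b) isobaric: W = P₁(V₂ − V₁) → W_b/(P₁V₁) = -0.6919.
W_a / W_b = -1.504 / -0.6919 = 2.173.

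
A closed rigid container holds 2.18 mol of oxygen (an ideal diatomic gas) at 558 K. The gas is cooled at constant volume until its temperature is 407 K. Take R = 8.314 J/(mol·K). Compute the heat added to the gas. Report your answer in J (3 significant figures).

Constant volume ⇒ W = 0, so Q = ΔU = nCᵥΔT with Cᵥ = 5R/2 = 20.79 J/(mol·K).
ΔU = (2.18)(20.79)(407 − 558) = -6842 J.

Q ≈ -6840 J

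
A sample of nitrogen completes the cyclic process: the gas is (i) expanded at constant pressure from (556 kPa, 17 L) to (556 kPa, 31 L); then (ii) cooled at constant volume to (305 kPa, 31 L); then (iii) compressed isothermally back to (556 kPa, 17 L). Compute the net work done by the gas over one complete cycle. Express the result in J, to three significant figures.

W_net ≈ 2100 J

Leg (i): W = PΔV = (556)(31 − 17) = 7784 J.
Leg (ii): W = 0.
Leg (iii): W = PᵢVᵢ ln(V_f/Vᵢ) = (9455) ln(17/31) = -5680 J.
W_net = 7784 − 5680 = 2104 J.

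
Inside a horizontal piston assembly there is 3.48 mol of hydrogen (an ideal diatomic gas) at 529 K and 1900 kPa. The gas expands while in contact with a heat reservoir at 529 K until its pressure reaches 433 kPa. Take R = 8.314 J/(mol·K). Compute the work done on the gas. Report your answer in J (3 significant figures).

W ≈ -22600 J

Isothermal process: W = nRT ln(V₂/V₁) = nRT ln(P₁/P₂).
W = (3.48)(8.314)(529) × ln(1900/433)
  = 15305 × ln(4.388) = 15305 × 1.479
W_by_gas = 22635 J; work on gas = −W_by = -22635 J.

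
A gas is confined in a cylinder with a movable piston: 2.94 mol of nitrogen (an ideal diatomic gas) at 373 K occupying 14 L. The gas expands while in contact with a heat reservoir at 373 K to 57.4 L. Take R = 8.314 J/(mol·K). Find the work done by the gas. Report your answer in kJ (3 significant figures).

W ≈ 12.9 kJ

Isothermal: W = nRT ln(V₂/V₁).
W = (2.94)(8.314)(373) × ln(57.4/14)
  = 9117 × 1.411
W_by_gas = 12864 J.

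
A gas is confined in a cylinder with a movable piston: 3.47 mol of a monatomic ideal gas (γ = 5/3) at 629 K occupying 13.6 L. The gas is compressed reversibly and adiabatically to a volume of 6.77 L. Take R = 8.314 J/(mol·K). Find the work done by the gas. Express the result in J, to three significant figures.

W ≈ -16100 J

Adiabatic: TV^(γ−1) = const with γ = 5/3.
T₂ = T₁ (V₁/V₂)^(γ−1) = 629 × (13.6/6.77)^0.667 = 629 × 1.592 = 1001 K.
W_by = nCᵥ(T₁ − T₂) = (3.47)(12.47)(629 − 1001) = -16116 J.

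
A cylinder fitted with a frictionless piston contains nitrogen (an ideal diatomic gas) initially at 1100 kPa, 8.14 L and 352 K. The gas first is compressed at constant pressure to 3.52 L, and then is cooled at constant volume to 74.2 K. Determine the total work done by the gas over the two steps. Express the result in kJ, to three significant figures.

Step 1 (isobaric): W = PΔV = (1100 kPa)(3.52 − 8.14 L) = -5082 J.
Step 2 (isochoric): W = 0 (constant volume).
W_total = -5082 + 0 = -5082 J.

W_total ≈ -5.08 kJ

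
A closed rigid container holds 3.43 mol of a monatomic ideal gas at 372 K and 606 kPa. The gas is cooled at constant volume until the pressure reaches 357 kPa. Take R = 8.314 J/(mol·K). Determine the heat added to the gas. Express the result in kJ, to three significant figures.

Constant volume ⇒ W = 0, so Q = ΔU = nCᵥΔT with Cᵥ = 3R/2 = 12.47 J/(mol·K).
At constant V, T₂/T₁ = P₂/P₁ ⇒ ΔT = T₁(P₂/P₁ − 1) = 372·(357/606 − 1) = -152.9 K.
ΔU = (3.43)(12.47)(-152.9) = -6538 J.

Q ≈ -6.54 kJ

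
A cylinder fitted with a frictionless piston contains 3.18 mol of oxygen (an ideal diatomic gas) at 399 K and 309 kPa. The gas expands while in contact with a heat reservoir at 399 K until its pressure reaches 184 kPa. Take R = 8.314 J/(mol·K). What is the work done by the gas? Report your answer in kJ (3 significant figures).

Isothermal process: W = nRT ln(V₂/V₁) = nRT ln(P₁/P₂).
W = (3.18)(8.314)(399) × ln(309/184)
  = 10549 × ln(1.679) = 10549 × 0.5184
W_by_gas = 5469 J.

W ≈ 5.47 kJ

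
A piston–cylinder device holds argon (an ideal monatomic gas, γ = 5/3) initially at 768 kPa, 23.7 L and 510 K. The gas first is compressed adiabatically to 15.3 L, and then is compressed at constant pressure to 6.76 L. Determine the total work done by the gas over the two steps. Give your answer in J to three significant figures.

Step 1 (adiabatic): W = (P₁V₁ − P₂V₂)/(γ−1) = (18202 − 24368)/0.667 = -9249 J.
After step 1: P = 1593 kPa, V = 15.3 L, T = 682.8 K.
Step 2 (isobaric): W = PΔV = (1593 kPa)(6.76 − 15.3 L) = -13601 J.
W_total = -9249 − 13601 = -22850 J.

W_total ≈ -22900 J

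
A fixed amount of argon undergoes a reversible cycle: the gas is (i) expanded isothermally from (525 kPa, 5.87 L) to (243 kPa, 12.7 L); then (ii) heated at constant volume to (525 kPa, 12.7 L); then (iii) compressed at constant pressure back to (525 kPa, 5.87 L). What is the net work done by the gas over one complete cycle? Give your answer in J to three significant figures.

W_net ≈ -1210 J

Leg (i): W = PᵢVᵢ ln(V_f/Vᵢ) = (3082) ln(12.7/5.87) = 2378 J.
Leg (ii): W = 0.
Leg (iii): W = PΔV = (525)(5.87 − 12.7) = -3586 J.
W_net = 2378 − 3586 = -1207 J.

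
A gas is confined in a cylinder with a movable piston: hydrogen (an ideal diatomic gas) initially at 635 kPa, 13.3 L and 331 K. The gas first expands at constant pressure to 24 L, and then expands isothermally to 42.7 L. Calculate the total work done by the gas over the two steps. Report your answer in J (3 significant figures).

W_total ≈ 15600 J

Step 1 (isobaric): W = PΔV = (635 kPa)(24 − 13.3 L) = 6794 J.
After step 1: P = 635 kPa, V = 24 L, T = 597.3 K.
Step 2 (isothermal): W = P₁V₁ ln(V₂/V₁) = (15240) ln(42.7/24) = 8780 J.
W_total = 6794 + 8780 = 15575 J.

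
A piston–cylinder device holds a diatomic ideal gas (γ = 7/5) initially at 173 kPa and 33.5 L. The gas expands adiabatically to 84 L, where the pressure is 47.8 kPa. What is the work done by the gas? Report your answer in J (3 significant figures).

W ≈ 4450 J

Adiabatic: W = (P₁V₁ − P₂V₂)/(γ − 1) with γ = 7/5.
P₁V₁ = 5796 J, P₂V₂ = 4015 J.
W = (5796 − 4015) / 0.4 = 4451 J.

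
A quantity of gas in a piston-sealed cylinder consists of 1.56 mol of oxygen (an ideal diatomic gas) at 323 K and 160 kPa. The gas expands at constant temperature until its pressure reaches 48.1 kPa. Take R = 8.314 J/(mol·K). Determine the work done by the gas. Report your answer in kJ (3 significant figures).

Isothermal process: W = nRT ln(V₂/V₁) = nRT ln(P₁/P₂).
W = (1.56)(8.314)(323) × ln(160/48.1)
  = 4189 × ln(3.326) = 4189 × 1.202
W_by_gas = 5035 J.

W ≈ 5.04 kJ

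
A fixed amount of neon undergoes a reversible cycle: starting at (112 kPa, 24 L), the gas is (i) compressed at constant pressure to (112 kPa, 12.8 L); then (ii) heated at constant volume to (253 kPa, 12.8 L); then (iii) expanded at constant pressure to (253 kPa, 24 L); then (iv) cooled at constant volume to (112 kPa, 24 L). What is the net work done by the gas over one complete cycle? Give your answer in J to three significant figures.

W_net ≈ 1580 J

Constant-volume legs do no work.
W(i) = (112)(12.8 − 24) = -1254 J; W(iii) = (253)(24 − 12.8) = 2834 J.
W_net = -1254 + 2834 = 1579 J (the clockwise enclosed area).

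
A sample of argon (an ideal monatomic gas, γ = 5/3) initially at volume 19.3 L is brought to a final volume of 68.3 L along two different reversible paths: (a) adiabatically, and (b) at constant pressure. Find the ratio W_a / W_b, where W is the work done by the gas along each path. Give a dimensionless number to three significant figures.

Path (a) adiabatic: W = P₁V₁(1 − (V₁/V₂)^(γ−1))/(γ−1) → W_a/(P₁V₁) = 0.8541.
Path (b) isobaric: W = P₁(V₂ − V₁) → W_b/(P₁V₁) = 2.539.
W_a / W_b = 0.8541 / 2.539 = 0.3364.

W_a / W_b ≈ 0.336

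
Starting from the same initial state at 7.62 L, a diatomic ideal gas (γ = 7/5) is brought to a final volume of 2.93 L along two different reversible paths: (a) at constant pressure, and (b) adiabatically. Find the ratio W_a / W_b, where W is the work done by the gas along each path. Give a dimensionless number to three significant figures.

Path (a) isobaric: W = P₁(V₂ − V₁) → W_a/(P₁V₁) = -0.6155.
Path (b) adiabatic: W = P₁V₁(1 − (V₁/V₂)^(γ−1))/(γ−1) → W_b/(P₁V₁) = -1.164.
W_a / W_b = -0.6155 / -1.164 = 0.5287.

W_a / W_b ≈ 0.529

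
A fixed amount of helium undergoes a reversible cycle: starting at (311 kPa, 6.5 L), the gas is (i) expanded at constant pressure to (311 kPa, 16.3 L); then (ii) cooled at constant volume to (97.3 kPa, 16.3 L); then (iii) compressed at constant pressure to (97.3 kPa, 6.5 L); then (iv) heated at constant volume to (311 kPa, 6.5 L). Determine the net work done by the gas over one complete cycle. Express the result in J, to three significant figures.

Constant-volume legs do no work.
W(i) = (311)(16.3 − 6.5) = 3048 J; W(iii) = (97.3)(6.5 − 16.3) = -953.5 J.
W_net = 3048 − 953.5 = 2094 J (the clockwise enclosed area).

W_net ≈ 2090 J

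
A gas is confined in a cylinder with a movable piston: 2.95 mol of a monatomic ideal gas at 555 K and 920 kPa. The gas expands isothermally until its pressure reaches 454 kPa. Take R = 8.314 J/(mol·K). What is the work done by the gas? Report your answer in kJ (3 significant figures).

W ≈ 9.61 kJ

Isothermal process: W = nRT ln(V₂/V₁) = nRT ln(P₁/P₂).
W = (2.95)(8.314)(555) × ln(920/454)
  = 13612 × ln(2.026) = 13612 × 0.7063
W_by_gas = 9614 J.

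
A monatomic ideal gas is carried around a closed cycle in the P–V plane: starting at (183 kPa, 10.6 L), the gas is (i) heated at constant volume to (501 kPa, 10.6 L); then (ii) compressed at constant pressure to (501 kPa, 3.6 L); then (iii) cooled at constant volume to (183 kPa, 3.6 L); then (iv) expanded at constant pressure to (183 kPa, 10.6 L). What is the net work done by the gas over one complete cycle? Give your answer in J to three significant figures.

W_net ≈ -2230 J

Constant-volume legs do no work.
W(ii) = (501)(3.6 − 10.6) = -3507 J; W(iv) = (183)(10.6 − 3.6) = 1281 J.
W_net = -3507 + 1281 = -2226 J (the counter-clockwise enclosed area).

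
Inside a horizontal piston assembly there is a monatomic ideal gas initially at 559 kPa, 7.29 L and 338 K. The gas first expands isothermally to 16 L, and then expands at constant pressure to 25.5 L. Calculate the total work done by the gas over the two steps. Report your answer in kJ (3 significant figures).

W_total ≈ 5.62 kJ

Step 1 (isothermal): W = P₁V₁ ln(V₂/V₁) = (4075) ln(16/7.29) = 3203 J.
After step 1: P = 254.7 kPa, V = 16 L, T = 338 K.
Step 2 (isobaric): W = PΔV = (254.7 kPa)(25.5 − 16 L) = 2420 J.
W_total = 3203 + 2420 = 5623 J.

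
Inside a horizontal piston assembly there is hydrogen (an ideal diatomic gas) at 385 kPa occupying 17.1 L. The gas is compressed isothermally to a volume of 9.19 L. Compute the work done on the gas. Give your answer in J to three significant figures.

Isothermal: W = nRT ln(V₂/V₁) = P₁V₁ ln(V₂/V₁).
P₁V₁ = (385 kPa)(17.1 L) = 6584 J.
W = 6584 × ln(9.19/17.1) = 6584 × -0.621
W_by_gas = -4088 J; work on gas = −W_by = 4088 J.

W ≈ 4090 J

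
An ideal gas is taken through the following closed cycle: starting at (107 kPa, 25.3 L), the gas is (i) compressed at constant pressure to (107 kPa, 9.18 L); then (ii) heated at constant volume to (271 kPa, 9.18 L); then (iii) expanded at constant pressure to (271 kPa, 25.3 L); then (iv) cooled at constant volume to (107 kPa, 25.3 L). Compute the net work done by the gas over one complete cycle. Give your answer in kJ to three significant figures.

W_net ≈ 2.64 kJ

Constant-volume legs do no work.
W(i) = (107)(9.18 − 25.3) = -1725 J; W(iii) = (271)(25.3 − 9.18) = 4369 J.
W_net = -1725 + 4369 = 2644 J (the clockwise enclosed area).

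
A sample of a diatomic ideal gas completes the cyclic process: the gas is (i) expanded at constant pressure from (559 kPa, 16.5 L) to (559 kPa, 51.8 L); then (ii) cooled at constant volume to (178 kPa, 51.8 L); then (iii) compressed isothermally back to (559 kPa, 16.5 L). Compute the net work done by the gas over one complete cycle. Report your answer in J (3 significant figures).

Leg (i): W = PΔV = (559)(51.8 − 16.5) = 19733 J.
Leg (ii): W = 0.
Leg (iii): W = PᵢVᵢ ln(V_f/Vᵢ) = (9220) ln(16.5/51.8) = -10548 J.
W_net = 19733 − 10548 = 9184 J.

W_net ≈ 9180 J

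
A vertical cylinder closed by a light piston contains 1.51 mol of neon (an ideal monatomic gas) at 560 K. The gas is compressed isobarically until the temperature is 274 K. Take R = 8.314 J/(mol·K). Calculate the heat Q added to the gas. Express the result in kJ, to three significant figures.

Q ≈ -8.98 kJ

Isobaric: W = nRΔT = (1.51)(8.314)(-286) = -3590 J.
ΔU = nCᵥΔT with Cᵥ = 3R/2: ΔU = (1.51)(12.47)(-286) = -5386 J.
Q = ΔU + W = -5386 − 3590 = -8976 J.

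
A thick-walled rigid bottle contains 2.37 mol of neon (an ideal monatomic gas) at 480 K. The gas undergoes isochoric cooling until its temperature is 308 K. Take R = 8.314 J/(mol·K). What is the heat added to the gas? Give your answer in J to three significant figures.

Q ≈ -5080 J

Constant volume ⇒ W = 0, so Q = ΔU = nCᵥΔT with Cᵥ = 3R/2 = 12.47 J/(mol·K).
ΔU = (2.37)(12.47)(308 − 480) = -5084 J.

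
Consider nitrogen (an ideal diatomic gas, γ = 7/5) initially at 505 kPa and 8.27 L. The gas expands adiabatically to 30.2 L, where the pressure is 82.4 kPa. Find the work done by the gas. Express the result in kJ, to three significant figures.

Adiabatic: W = (P₁V₁ − P₂V₂)/(γ − 1) with γ = 7/5.
P₁V₁ = 4176 J, P₂V₂ = 2488 J.
W = (4176 − 2488) / 0.4 = 4220 J.

W ≈ 4.22 kJ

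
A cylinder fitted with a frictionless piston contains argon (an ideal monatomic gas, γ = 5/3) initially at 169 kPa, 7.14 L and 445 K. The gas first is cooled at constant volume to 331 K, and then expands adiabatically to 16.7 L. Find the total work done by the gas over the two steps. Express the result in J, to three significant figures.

Step 1 (isochoric): W = 0 (constant volume).
After step 1: P = 125.7 kPa (V unchanged).
Step 2 (adiabatic): W = (P₁V₁ − P₂V₂)/(γ−1) = (897.5 − 509.4)/0.667 = 582.2 J.
W_total = 0 + 582.2 = 582.2 J.

W_total ≈ 582 J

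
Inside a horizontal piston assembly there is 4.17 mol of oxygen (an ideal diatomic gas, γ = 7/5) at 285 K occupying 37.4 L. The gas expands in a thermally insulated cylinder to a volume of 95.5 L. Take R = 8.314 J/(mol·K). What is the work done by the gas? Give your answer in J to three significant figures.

Adiabatic: TV^(γ−1) = const with γ = 7/5.
T₂ = T₁ (V₁/V₂)^(γ−1) = 285 × (37.4/95.5)^0.4 = 285 × 0.6873 = 195.9 K.
W_by = nCᵥ(T₁ − T₂) = (4.17)(20.79)(285 − 195.9) = 7724 J.

W ≈ 7720 J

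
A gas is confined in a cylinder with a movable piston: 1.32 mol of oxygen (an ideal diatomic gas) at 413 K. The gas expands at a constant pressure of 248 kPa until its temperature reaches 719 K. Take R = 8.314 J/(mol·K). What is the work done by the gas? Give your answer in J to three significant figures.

W ≈ 3360 J

Isobaric: W = P ΔV = nR ΔT.
W = (1.32)(8.314)(719 − 413) = 3358 J.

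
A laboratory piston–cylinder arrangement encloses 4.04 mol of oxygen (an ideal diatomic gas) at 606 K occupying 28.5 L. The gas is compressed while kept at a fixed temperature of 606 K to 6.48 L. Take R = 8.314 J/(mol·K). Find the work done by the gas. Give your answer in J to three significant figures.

W ≈ -30100 J

Isothermal: W = nRT ln(V₂/V₁).
W = (4.04)(8.314)(606) × ln(6.48/28.5)
  = 20355 × -1.481
W_by_gas = -30149 J.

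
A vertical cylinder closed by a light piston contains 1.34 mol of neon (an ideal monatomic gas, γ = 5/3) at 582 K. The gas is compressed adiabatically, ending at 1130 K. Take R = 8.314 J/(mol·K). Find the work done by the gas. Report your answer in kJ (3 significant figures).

W ≈ -9.16 kJ

Adiabatic ⇒ Q = 0, so W_by = −ΔU = nCᵥ(T₁ − T₂).
Cᵥ = 3R/2 = 12.47 J/(mol·K).
W = (1.34)(12.47)(582 − 1130) = -9158 J.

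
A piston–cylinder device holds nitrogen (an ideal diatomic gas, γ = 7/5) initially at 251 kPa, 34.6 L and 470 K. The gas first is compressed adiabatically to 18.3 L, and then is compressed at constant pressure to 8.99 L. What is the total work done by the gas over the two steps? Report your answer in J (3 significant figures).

Step 1 (adiabatic): W = (P₁V₁ − P₂V₂)/(γ−1) = (8685 − 11205)/0.4 = -6300 J.
After step 1: P = 612.3 kPa, V = 18.3 L, T = 606.4 K.
Step 2 (isobaric): W = PΔV = (612.3 kPa)(8.99 − 18.3 L) = -5700 J.
W_total = -6300 − 5700 = -12001 J.

W_total ≈ -12000 J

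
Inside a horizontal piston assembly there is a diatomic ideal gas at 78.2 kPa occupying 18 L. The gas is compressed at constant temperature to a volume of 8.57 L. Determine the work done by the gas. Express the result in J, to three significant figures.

W ≈ -1040 J

Isothermal: W = nRT ln(V₂/V₁) = P₁V₁ ln(V₂/V₁).
P₁V₁ = (78.2 kPa)(18 L) = 1408 J.
W = 1408 × ln(8.57/18) = 1408 × -0.7421
W_by_gas = -1045 J.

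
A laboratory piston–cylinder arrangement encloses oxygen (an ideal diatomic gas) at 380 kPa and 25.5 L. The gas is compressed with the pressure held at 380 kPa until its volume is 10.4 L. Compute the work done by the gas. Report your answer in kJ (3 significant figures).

W ≈ -5.74 kJ

Isobaric: W = P ΔV.
W = (380 kPa)(10.4 − 25.5 L) = (380)(-15.1) = -5738 J.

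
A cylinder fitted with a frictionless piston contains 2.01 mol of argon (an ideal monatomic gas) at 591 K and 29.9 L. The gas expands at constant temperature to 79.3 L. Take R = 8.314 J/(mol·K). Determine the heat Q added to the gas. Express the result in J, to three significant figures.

Isothermal ⇒ ΔU = 0, so Q = W = nRT ln(V₂/V₁).
Q = (2.01)(8.314)(591) ln(79.3/29.9) = 9876 × 0.9754 = 9633 J.

Q ≈ 9630 J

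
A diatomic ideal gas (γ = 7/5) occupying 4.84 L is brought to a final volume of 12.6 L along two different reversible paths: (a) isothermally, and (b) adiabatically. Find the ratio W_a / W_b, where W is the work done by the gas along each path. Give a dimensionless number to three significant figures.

W_a / W_b ≈ 1.20

Path (a) isothermal: W = P₁V₁ ln(V₂/V₁) → W_a/(P₁V₁) = 0.9568.
Path (b) adiabatic: W = P₁V₁(1 − (V₁/V₂)^(γ−1))/(γ−1) → W_b/(P₁V₁) = 0.795.
W_a / W_b = 0.9568 / 0.795 = 1.204.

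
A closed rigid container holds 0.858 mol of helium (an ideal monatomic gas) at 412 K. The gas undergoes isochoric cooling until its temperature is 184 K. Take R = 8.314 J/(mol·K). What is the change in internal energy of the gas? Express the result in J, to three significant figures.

Constant volume ⇒ W = 0, so Q = ΔU = nCᵥΔT with Cᵥ = 3R/2 = 12.47 J/(mol·K).
ΔU = (0.858)(12.47)(184 − 412) = -2440 J.

ΔU ≈ -2440 J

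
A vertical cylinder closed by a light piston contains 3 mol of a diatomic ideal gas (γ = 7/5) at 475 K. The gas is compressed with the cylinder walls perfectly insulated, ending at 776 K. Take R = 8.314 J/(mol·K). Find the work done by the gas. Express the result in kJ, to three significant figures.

W ≈ -18.8 kJ

Adiabatic ⇒ Q = 0, so W_by = −ΔU = nCᵥ(T₁ − T₂).
Cᵥ = 5R/2 = 20.79 J/(mol·K).
W = (3)(20.79)(475 − 776) = -18769 J.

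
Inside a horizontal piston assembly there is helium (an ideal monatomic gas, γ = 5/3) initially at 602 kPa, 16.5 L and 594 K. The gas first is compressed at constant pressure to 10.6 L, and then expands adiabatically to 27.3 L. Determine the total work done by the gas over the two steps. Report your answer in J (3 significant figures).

Step 1 (isobaric): W = PΔV = (602 kPa)(10.6 − 16.5 L) = -3552 J.
After step 1: P = 602 kPa, V = 10.6 L, T = 381.6 K.
Step 2 (adiabatic): W = (P₁V₁ − P₂V₂)/(γ−1) = (6381 − 3396)/0.667 = 4477 J.
W_total = -3552 + 4477 = 925.6 J.

W_total ≈ 926 J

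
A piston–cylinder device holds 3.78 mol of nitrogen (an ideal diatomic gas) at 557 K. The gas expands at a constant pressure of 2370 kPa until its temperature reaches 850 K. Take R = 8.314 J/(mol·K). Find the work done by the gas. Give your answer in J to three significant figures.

Isobaric: W = P ΔV = nR ΔT.
W = (3.78)(8.314)(850 − 557) = 9208 J.

W ≈ 9210 J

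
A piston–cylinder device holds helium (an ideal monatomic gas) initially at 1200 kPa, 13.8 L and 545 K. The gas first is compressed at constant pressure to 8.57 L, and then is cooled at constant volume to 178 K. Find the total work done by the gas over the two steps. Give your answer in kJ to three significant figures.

Step 1 (isobaric): W = PΔV = (1200 kPa)(8.57 − 13.8 L) = -6276 J.
Step 2 (isochoric): W = 0 (constant volume).
W_total = -6276 + 0 = -6276 J.

W_total ≈ -6.28 kJ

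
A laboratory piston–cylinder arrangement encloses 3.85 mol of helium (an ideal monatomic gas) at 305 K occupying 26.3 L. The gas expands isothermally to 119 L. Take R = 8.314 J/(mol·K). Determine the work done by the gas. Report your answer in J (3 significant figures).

Isothermal: W = nRT ln(V₂/V₁).
W = (3.85)(8.314)(305) × ln(119/26.3)
  = 9763 × 1.51
W_by_gas = 14737 J.

W ≈ 14700 J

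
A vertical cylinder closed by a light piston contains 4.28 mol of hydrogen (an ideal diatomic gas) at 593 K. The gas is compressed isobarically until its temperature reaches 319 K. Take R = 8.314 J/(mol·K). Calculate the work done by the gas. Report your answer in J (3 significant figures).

W ≈ -9750 J

Isobaric: W = P ΔV = nR ΔT.
W = (4.28)(8.314)(319 − 593) = -9750 J.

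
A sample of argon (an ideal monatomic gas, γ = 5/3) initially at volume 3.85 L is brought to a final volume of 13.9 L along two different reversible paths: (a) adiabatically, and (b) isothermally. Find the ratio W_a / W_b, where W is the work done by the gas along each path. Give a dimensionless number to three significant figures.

Path (a) adiabatic: W = P₁V₁(1 − (V₁/V₂)^(γ−1))/(γ−1) → W_a/(P₁V₁) = 0.8626.
Path (b) isothermal: W = P₁V₁ ln(V₂/V₁) → W_b/(P₁V₁) = 1.284.
W_a / W_b = 0.8626 / 1.284 = 0.6719.

W_a / W_b ≈ 0.672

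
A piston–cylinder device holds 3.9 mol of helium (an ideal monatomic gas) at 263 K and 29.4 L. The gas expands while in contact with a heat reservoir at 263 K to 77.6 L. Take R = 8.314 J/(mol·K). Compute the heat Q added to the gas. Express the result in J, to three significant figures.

Isothermal ⇒ ΔU = 0, so Q = W = nRT ln(V₂/V₁).
Q = (3.9)(8.314)(263) ln(77.6/29.4) = 8528 × 0.9706 = 8277 J.

Q ≈ 8280 J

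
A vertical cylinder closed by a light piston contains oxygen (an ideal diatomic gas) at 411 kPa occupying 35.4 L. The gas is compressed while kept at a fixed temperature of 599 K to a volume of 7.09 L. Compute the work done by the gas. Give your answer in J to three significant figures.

W ≈ -23400 J

Isothermal: W = nRT ln(V₂/V₁) = P₁V₁ ln(V₂/V₁).
P₁V₁ = (411 kPa)(35.4 L) = 14549 J.
W = 14549 × ln(7.09/35.4) = 14549 × -1.608
W_by_gas = -23396 J.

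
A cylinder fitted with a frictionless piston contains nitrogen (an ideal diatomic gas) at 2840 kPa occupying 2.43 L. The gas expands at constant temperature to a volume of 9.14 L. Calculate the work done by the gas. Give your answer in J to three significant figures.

Isothermal: W = nRT ln(V₂/V₁) = P₁V₁ ln(V₂/V₁).
P₁V₁ = (2840 kPa)(2.43 L) = 6901 J.
W = 6901 × ln(9.14/2.43) = 6901 × 1.325
W_by_gas = 9142 J.

W ≈ 9140 J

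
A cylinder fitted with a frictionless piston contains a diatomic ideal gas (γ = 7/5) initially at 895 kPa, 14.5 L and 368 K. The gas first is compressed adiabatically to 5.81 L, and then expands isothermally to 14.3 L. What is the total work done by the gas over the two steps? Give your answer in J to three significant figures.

W_total ≈ 2520 J

Step 1 (adiabatic): W = (P₁V₁ − P₂V₂)/(γ−1) = (12978 − 18710)/0.4 = -14331 J.
After step 1: P = 3220 kPa, V = 5.81 L, T = 530.5 K.
Step 2 (isothermal): W = P₁V₁ ln(V₂/V₁) = (18710) ln(14.3/5.81) = 16851 J.
W_total = -14331 + 16851 = 2521 J.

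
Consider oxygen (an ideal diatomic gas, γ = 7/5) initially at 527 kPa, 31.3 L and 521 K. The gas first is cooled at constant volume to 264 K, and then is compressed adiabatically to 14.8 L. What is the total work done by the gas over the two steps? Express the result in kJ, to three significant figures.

Step 1 (isochoric): W = 0 (constant volume).
After step 1: P = 267 kPa (V unchanged).
Step 2 (adiabatic): W = (P₁V₁ − P₂V₂)/(γ−1) = (8358 − 11278)/0.4 = -7299 J.
W_total = 0 − 7299 = -7299 J.

W_total ≈ -7.30 kJ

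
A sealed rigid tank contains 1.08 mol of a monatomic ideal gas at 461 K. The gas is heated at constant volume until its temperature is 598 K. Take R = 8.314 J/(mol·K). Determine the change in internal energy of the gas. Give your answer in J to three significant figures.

ΔU ≈ 1850 J

Constant volume ⇒ W = 0, so Q = ΔU = nCᵥΔT with Cᵥ = 3R/2 = 12.47 J/(mol·K).
ΔU = (1.08)(12.47)(598 − 461) = 1845 J.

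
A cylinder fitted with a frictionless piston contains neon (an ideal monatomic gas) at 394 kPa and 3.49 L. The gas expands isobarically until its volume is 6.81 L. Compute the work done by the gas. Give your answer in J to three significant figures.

Isobaric: W = P ΔV.
W = (394 kPa)(6.81 − 3.49 L) = (394)(3.32) = 1308 J.

W ≈ 1310 J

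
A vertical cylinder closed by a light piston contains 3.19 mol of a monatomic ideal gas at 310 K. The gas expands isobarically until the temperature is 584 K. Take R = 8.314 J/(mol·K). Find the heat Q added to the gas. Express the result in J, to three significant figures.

Q ≈ 18200 J

Isobaric: W = nRΔT = (3.19)(8.314)(274) = 7267 J.
ΔU = nCᵥΔT with Cᵥ = 3R/2: ΔU = (3.19)(12.47)(274) = 10900 J.
Q = ΔU + W = 10900 + 7267 = 18167 J.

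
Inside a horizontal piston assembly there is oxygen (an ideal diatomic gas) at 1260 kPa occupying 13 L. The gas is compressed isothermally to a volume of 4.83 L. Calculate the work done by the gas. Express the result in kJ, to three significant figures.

Isothermal: W = nRT ln(V₂/V₁) = P₁V₁ ln(V₂/V₁).
P₁V₁ = (1260 kPa)(13 L) = 16380 J.
W = 16380 × ln(4.83/13) = 16380 × -0.9901
W_by_gas = -16218 J.

W ≈ -16.2 kJ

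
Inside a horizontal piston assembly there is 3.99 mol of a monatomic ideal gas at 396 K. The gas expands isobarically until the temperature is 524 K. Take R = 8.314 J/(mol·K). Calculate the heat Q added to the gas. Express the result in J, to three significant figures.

Q ≈ 10600 J

Isobaric: W = nRΔT = (3.99)(8.314)(128) = 4246 J.
ΔU = nCᵥΔT with Cᵥ = 3R/2: ΔU = (3.99)(12.47)(128) = 6369 J.
Q = ΔU + W = 6369 + 4246 = 10615 J.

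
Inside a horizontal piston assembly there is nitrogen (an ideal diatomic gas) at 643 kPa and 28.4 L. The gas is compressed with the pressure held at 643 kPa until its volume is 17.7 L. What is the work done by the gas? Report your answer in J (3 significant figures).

W ≈ -6880 J

Isobaric: W = P ΔV.
W = (643 kPa)(17.7 − 28.4 L) = (643)(-10.7) = -6880 J.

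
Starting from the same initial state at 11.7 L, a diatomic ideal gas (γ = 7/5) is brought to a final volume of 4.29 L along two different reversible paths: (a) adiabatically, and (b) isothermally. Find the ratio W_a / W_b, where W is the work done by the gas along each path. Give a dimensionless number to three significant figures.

W_a / W_b ≈ 1.23

Path (a) adiabatic: W = P₁V₁(1 − (V₁/V₂)^(γ−1))/(γ−1) → W_a/(P₁V₁) = -1.234.
Path (b) isothermal: W = P₁V₁ ln(V₂/V₁) → W_b/(P₁V₁) = -1.003.
W_a / W_b = -1.234 / -1.003 = 1.23.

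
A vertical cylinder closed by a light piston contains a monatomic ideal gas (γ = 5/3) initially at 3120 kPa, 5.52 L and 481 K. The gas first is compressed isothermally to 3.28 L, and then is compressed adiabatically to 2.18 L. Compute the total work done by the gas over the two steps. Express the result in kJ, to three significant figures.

W_total ≈ -17.1 kJ

Step 1 (isothermal): W = P₁V₁ ln(V₂/V₁) = (17222) ln(3.28/5.52) = -8965 J.
After step 1: P = 5251 kPa, V = 3.28 L, T = 481 K.
Step 2 (adiabatic): W = (P₁V₁ − P₂V₂)/(γ−1) = (17222 − 22614)/0.667 = -8087 J.
W_total = -8965 − 8087 = -17052 J.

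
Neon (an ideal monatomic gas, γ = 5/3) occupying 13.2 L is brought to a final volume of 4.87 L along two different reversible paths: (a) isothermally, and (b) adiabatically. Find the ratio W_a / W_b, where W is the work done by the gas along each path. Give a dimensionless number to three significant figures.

W_a / W_b ≈ 0.704

Path (a) isothermal: W = P₁V₁ ln(V₂/V₁) → W_a/(P₁V₁) = -0.9971.
Path (b) adiabatic: W = P₁V₁(1 − (V₁/V₂)^(γ−1))/(γ−1) → W_b/(P₁V₁) = -1.416.
W_a / W_b = -0.9971 / -1.416 = 0.7042.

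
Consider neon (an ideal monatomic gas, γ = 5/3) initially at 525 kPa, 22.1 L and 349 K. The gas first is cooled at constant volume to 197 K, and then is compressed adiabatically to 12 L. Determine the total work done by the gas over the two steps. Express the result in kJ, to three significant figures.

Step 1 (isochoric): W = 0 (constant volume).
After step 1: P = 296.3 kPa (V unchanged).
Step 2 (adiabatic): W = (P₁V₁ − P₂V₂)/(γ−1) = (6549 − 9840)/0.667 = -4936 J.
W_total = 0 − 4936 = -4936 J.

W_total ≈ -4.94 kJ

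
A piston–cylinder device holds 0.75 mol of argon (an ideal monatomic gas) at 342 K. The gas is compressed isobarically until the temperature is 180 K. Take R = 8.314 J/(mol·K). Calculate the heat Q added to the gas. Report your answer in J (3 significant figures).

Q ≈ -2530 J

Isobaric: W = nRΔT = (0.75)(8.314)(-162) = -1010 J.
ΔU = nCᵥΔT with Cᵥ = 3R/2: ΔU = (0.75)(12.47)(-162) = -1515 J.
Q = ΔU + W = -1515 − 1010 = -2525 J.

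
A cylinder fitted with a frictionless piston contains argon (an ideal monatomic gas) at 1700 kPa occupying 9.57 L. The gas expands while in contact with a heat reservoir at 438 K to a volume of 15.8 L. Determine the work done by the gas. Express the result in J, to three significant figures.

W ≈ 8160 J

Isothermal: W = nRT ln(V₂/V₁) = P₁V₁ ln(V₂/V₁).
P₁V₁ = (1700 kPa)(9.57 L) = 16269 J.
W = 16269 × ln(15.8/9.57) = 16269 × 0.5014
W_by_gas = 8157 J.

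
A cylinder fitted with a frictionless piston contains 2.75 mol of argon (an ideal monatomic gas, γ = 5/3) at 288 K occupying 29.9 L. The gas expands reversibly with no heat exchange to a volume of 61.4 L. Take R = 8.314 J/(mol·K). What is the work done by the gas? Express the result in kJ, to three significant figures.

W ≈ 3.76 kJ

Adiabatic: TV^(γ−1) = const with γ = 5/3.
T₂ = T₁ (V₁/V₂)^(γ−1) = 288 × (29.9/61.4)^0.667 = 288 × 0.619 = 178.3 K.
W_by = nCᵥ(T₁ − T₂) = (2.75)(12.47)(288 − 178.3) = 3763 J.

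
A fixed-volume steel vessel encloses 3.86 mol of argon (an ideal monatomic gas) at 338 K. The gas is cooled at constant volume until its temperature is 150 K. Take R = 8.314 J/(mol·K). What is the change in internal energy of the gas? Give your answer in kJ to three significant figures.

ΔU ≈ -9.05 kJ

Constant volume ⇒ W = 0, so Q = ΔU = nCᵥΔT with Cᵥ = 3R/2 = 12.47 J/(mol·K).
ΔU = (3.86)(12.47)(150 − 338) = -9050 J.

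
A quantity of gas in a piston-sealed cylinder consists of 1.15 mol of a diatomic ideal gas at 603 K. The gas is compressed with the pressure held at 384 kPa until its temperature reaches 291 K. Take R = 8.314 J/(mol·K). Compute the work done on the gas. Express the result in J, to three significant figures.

Isobaric: W = P ΔV = nR ΔT.
W = (1.15)(8.314)(291 − 603) = -2983 J.
Work on gas = −W_by = 2983 J.

W ≈ 2980 J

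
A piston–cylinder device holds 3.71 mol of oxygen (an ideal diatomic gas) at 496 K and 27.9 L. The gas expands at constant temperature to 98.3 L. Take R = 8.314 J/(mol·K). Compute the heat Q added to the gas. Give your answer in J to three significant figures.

Q ≈ 19300 J

Isothermal ⇒ ΔU = 0, so Q = W = nRT ln(V₂/V₁).
Q = (3.71)(8.314)(496) ln(98.3/27.9) = 15299 × 1.259 = 19268 J.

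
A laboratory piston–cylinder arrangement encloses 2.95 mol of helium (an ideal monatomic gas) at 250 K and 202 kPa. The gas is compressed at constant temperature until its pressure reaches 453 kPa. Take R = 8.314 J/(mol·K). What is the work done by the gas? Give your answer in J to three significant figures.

Isothermal process: W = nRT ln(V₂/V₁) = nRT ln(P₁/P₂).
W = (2.95)(8.314)(250) × ln(202/453)
  = 6132 × ln(0.4459) = 6132 × -0.8076
W_by_gas = -4952 J.

W ≈ -4950 J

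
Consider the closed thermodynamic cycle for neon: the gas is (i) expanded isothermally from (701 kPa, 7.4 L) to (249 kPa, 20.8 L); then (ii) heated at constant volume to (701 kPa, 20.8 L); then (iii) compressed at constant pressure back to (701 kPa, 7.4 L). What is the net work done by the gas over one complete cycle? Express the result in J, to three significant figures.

W_net ≈ -4030 J

Leg (i): W = PᵢVᵢ ln(V_f/Vᵢ) = (5187) ln(20.8/7.4) = 5361 J.
Leg (ii): W = 0.
Leg (iii): W = PΔV = (701)(7.4 − 20.8) = -9393 J.
W_net = 5361 − 9393 = -4032 J.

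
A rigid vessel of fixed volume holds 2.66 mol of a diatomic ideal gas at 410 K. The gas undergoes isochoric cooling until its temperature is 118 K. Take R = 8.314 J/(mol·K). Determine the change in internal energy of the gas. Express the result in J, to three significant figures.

ΔU ≈ -16100 J

Constant volume ⇒ W = 0, so Q = ΔU = nCᵥΔT with Cᵥ = 5R/2 = 20.79 J/(mol·K).
ΔU = (2.66)(20.79)(118 − 410) = -16144 J.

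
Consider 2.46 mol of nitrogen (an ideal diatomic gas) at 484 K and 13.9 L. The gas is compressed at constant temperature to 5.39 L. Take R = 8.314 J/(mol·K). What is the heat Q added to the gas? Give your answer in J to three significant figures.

Isothermal ⇒ ΔU = 0, so Q = W = nRT ln(V₂/V₁).
Q = (2.46)(8.314)(484) ln(5.39/13.9) = 9899 × -0.9473 = -9378 J.

Q ≈ -9380 J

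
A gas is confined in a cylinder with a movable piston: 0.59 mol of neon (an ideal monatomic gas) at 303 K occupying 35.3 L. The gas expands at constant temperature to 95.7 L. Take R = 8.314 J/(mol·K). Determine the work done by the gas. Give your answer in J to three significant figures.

W ≈ 1480 J

Isothermal: W = nRT ln(V₂/V₁).
W = (0.59)(8.314)(303) × ln(95.7/35.3)
  = 1486 × 0.9973
W_by_gas = 1482 J.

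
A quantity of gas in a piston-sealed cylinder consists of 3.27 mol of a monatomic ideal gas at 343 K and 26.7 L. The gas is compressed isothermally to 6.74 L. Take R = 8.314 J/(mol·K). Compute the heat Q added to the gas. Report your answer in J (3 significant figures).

Isothermal ⇒ ΔU = 0, so Q = W = nRT ln(V₂/V₁).
Q = (3.27)(8.314)(343) ln(6.74/26.7) = 9325 × -1.377 = -12837 J.

Q ≈ -12800 J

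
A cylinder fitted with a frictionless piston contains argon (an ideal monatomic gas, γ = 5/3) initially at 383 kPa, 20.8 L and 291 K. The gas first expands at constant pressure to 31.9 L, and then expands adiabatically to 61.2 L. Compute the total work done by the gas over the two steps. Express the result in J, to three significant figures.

Step 1 (isobaric): W = PΔV = (383 kPa)(31.9 − 20.8 L) = 4251 J.
After step 1: P = 383 kPa, V = 31.9 L, T = 446.3 K.
Step 2 (adiabatic): W = (P₁V₁ − P₂V₂)/(γ−1) = (12218 − 7913)/0.667 = 6457 J.
W_total = 4251 + 6457 = 10708 J.

W_total ≈ 10700 J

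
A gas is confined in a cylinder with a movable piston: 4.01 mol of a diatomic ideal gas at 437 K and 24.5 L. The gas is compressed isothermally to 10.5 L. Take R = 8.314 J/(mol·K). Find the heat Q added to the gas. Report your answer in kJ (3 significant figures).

Q ≈ -12.3 kJ

Isothermal ⇒ ΔU = 0, so Q = W = nRT ln(V₂/V₁).
Q = (4.01)(8.314)(437) ln(10.5/24.5) = 14569 × -0.8473 = -12344 J.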